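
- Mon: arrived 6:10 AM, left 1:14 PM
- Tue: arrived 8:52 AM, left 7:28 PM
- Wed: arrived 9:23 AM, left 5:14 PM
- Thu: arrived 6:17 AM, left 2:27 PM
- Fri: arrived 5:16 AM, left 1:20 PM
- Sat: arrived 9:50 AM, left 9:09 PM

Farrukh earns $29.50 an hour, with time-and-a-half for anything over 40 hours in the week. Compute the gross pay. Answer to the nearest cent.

$1758.20

Mon: 6:10 AM–1:14 PM = 7 h 4 min
Tue: 8:52 AM–7:28 PM = 10 h 36 min
Wed: 9:23 AM–5:14 PM = 7 h 51 min
Thu: 6:17 AM–2:27 PM = 8 h 10 min
Fri: 5:16 AM–1:20 PM = 8 h 4 min
Sat: 9:50 AM–9:09 PM = 11 h 19 min
Total worked: 53 h 4 min = 3184 min.
Regular 40 h 0 min = 2400 min at $29.50/h; overtime 13 h 4 min = 784 min at $44.25/h.
Pay = (2400 × $29.50 + 784 × $44.25) ÷ 60 = $1758.20.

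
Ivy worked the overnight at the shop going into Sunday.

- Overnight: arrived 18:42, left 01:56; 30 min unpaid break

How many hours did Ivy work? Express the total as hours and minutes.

6 h 44 min

Overnight: 18:42 → midnight = 5 h 18 min; midnight → 01:56 = 1 h 56 min; span 7 h 14 min; less 30 min break → 6 h 44 min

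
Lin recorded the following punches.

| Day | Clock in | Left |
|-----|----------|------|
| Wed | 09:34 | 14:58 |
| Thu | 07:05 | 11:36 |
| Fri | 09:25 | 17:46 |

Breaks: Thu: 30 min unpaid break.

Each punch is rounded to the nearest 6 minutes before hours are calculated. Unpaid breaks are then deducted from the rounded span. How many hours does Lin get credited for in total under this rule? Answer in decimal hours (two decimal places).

17.80 hours

Wed: in 09:34→09:36, out 14:58→15:00; 5 h 24 min
Thu: in 07:05→07:06, out 11:36→11:36; 4 h 30 min − 30 min = 4 h 0 min
Fri: in 09:25→09:24, out 17:46→17:48; 8 h 24 min
Total credited: 17 h 48 min.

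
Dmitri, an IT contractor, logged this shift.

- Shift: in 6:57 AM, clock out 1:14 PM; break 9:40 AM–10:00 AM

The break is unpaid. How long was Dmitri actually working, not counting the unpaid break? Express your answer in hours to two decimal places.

5.95 hours

Shift: 6:57 AM–1:14 PM = 6 h 17 min; less 20 min break → 5 h 57 min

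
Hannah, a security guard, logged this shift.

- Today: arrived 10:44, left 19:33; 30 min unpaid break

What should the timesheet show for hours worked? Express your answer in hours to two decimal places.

Today: 10:44–19:33 = 8 h 49 min; less 30 min break → 8 h 19 min

8.32 hours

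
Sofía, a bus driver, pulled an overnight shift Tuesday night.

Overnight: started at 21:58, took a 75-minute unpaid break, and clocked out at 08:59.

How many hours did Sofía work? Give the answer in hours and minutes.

Overnight: 21:58 → midnight = 2 h 2 min; midnight → 08:59 = 8 h 59 min; span 11 h 1 min; less 75 min break → 9 h 46 min

9 h 46 min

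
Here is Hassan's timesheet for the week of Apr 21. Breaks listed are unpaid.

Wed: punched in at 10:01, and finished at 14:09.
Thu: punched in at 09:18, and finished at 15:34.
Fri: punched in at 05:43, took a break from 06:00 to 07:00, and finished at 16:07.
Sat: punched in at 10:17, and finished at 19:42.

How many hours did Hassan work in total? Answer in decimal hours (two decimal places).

Wed: 10:01–14:09 = 4 h 8 min
Thu: 09:18–15:34 = 6 h 16 min
Fri: 05:43–16:07 = 10 h 24 min; less 60 min break → 9 h 24 min
Sat: 10:17–19:42 = 9 h 25 min
Total: 4 h 8 min + 6 h 16 min + 9 h 24 min + 9 h 25 min = 29 h 13 min.

29.22 hours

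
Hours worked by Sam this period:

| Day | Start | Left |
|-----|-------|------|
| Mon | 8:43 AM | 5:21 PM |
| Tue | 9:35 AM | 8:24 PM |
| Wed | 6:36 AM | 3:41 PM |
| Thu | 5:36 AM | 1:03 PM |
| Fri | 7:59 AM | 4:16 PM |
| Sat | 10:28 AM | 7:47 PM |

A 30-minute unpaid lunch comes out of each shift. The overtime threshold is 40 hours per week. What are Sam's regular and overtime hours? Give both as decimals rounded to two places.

Mon: 8:43 AM–5:21 PM = 8 h 38 min; less 30 min break → 8 h 8 min
Tue: 9:35 AM–8:24 PM = 10 h 49 min; less 30 min break → 10 h 19 min
Wed: 6:36 AM–3:41 PM = 9 h 5 min; less 30 min break → 8 h 35 min
Thu: 5:36 AM–1:03 PM = 7 h 27 min; less 30 min break → 6 h 57 min
Fri: 7:59 AM–4:16 PM = 8 h 17 min; less 30 min break → 7 h 47 min
Sat: 10:28 AM–7:47 PM = 9 h 19 min; less 30 min break → 8 h 49 min
Total worked: 50 h 35 min = 50.58 h.
Threshold 40 h → overtime 10 h 35 min, regular 40 h 0 min.

Regular 40.00 hours, overtime 10.58 hours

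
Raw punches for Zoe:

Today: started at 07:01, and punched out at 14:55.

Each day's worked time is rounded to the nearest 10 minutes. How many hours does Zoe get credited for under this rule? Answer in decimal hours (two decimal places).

Today: 07:01–14:55 = 7 h 54 min → rounds to 7 h 50 min

7.83 hours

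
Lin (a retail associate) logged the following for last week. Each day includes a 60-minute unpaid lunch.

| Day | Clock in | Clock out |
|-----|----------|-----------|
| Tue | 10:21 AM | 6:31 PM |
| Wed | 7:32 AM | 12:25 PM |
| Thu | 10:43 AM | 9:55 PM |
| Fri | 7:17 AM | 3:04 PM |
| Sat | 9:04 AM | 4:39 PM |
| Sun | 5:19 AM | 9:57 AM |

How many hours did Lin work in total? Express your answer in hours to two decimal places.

Tue: 10:21 AM–6:31 PM = 8 h 10 min; less 60 min break → 7 h 10 min
Wed: 7:32 AM–12:25 PM = 4 h 53 min; less 60 min break → 3 h 53 min
Thu: 10:43 AM–9:55 PM = 11 h 12 min; less 60 min break → 10 h 12 min
Fri: 7:17 AM–3:04 PM = 7 h 47 min; less 60 min break → 6 h 47 min
Sat: 9:04 AM–4:39 PM = 7 h 35 min; less 60 min break → 6 h 35 min
Sun: 5:19 AM–9:57 AM = 4 h 38 min; less 60 min break → 3 h 38 min
Total: 7 h 10 min + 3 h 53 min + 10 h 12 min + 6 h 47 min + 6 h 35 min + 3 h 38 min = 38 h 15 min.

38.25 hours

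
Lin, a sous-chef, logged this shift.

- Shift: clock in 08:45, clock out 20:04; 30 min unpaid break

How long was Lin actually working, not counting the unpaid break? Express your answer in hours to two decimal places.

Shift: 08:45–20:04 = 11 h 19 min; less 30 min break → 10 h 49 min

10.82 hours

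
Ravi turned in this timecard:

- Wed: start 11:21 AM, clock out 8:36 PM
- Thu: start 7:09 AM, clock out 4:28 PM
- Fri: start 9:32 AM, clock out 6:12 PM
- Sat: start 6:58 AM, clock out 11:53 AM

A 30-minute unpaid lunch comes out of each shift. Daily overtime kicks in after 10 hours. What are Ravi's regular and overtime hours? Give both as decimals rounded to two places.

Wed: 11:21 AM–8:36 PM = 9 h 15 min; less 30 min break → 8 h 45 min
Thu: 7:09 AM–4:28 PM = 9 h 19 min; less 30 min break → 8 h 49 min
Fri: 9:32 AM–6:12 PM = 8 h 40 min; less 30 min break → 8 h 10 min
Sat: 6:58 AM–11:53 AM = 4 h 55 min; less 30 min break → 4 h 25 min
Wed reg 8 h 45 min / OT 0 h 0 min; Thu reg 8 h 49 min / OT 0 h 0 min; Fri reg 8 h 10 min / OT 0 h 0 min; Sat reg 4 h 25 min / OT 0 h 0 min.
Totals: regular 30 h 9 min, overtime 0 h 0 min.

Regular 30.15 hours, overtime 0.00 hours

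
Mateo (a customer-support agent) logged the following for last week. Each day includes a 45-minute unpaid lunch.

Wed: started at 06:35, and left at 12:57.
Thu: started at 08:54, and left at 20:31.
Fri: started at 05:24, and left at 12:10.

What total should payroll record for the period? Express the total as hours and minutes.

22 h 30 min

Wed: 06:35–12:57 = 6 h 22 min; less 45 min break → 5 h 37 min
Thu: 08:54–20:31 = 11 h 37 min; less 45 min break → 10 h 52 min
Fri: 05:24–12:10 = 6 h 46 min; less 45 min break → 6 h 1 min
Total: 5 h 37 min + 10 h 52 min + 6 h 1 min = 22 h 30 min.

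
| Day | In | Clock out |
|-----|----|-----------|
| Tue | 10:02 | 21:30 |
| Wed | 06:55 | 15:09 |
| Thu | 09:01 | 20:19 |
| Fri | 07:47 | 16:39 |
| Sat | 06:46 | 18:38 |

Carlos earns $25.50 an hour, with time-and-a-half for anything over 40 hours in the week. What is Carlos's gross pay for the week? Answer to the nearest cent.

$1468.80

Tue: 10:02–21:30 = 11 h 28 min
Wed: 06:55–15:09 = 8 h 14 min
Thu: 09:01–20:19 = 11 h 18 min
Fri: 07:47–16:39 = 8 h 52 min
Sat: 06:46–18:38 = 11 h 52 min
Total worked: 51 h 44 min = 3104 min.
Regular 40 h 0 min = 2400 min at $25.50/h; overtime 11 h 44 min = 704 min at $38.25/h.
Pay = (2400 × $25.50 + 704 × $38.25) ÷ 60 = $1468.80.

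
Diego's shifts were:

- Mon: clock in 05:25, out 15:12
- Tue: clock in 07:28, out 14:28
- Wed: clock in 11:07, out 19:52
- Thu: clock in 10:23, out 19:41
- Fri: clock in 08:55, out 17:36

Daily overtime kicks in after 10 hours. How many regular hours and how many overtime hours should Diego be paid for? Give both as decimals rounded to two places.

Mon: 05:25–15:12 = 9 h 47 min
Tue: 07:28–14:28 = 7 h 0 min
Wed: 11:07–19:52 = 8 h 45 min
Thu: 10:23–19:41 = 9 h 18 min
Fri: 08:55–17:36 = 8 h 41 min
Mon reg 9 h 47 min / OT 0 h 0 min; Tue reg 7 h 0 min / OT 0 h 0 min; Wed reg 8 h 45 min / OT 0 h 0 min; Thu reg 9 h 18 min / OT 0 h 0 min; Fri reg 8 h 41 min / OT 0 h 0 min.
Totals: regular 43 h 31 min, overtime 0 h 0 min.

Regular 43.52 hours, overtime 0.00 hours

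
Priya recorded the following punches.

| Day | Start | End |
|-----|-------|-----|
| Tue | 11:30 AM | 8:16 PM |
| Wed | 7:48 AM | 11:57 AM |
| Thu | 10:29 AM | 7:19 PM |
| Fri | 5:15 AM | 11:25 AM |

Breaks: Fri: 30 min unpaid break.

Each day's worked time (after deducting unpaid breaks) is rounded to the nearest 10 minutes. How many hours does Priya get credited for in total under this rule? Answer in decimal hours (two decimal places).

27.50 hours

Tue: 11:30 AM–8:16 PM = 8 h 46 min → rounds to 8 h 50 min
Wed: 7:48 AM–11:57 AM = 4 h 9 min → rounds to 4 h 10 min
Thu: 10:29 AM–7:19 PM = 8 h 50 min → rounds to 8 h 50 min
Fri: 5:15 AM–11:25 AM = 6 h 10 min − 30 min = 5 h 40 min → rounds to 5 h 40 min
Total credited: 27 h 30 min.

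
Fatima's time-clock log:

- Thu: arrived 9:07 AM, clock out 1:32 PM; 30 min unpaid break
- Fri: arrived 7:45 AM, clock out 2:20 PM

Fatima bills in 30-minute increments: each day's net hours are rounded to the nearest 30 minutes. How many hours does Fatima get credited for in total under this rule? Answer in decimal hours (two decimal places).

Thu: 9:07 AM–1:32 PM = 4 h 25 min − 30 min = 3 h 55 min → rounds to 4 h 0 min
Fri: 7:45 AM–2:20 PM = 6 h 35 min → rounds to 6 h 30 min
Total credited: 10 h 30 min.

10.50 hours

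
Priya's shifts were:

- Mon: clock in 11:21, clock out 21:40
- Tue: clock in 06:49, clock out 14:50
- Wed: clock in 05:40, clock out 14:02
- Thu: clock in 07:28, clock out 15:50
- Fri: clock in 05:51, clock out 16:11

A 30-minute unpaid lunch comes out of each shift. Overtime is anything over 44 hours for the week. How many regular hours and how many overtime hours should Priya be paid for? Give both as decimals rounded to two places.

Regular 42.90 hours, overtime 0.00 hours

Mon: 11:21–21:40 = 10 h 19 min; less 30 min break → 9 h 49 min
Tue: 06:49–14:50 = 8 h 1 min; less 30 min break → 7 h 31 min
Wed: 05:40–14:02 = 8 h 22 min; less 30 min break → 7 h 52 min
Thu: 07:28–15:50 = 8 h 22 min; less 30 min break → 7 h 52 min
Fri: 05:51–16:11 = 10 h 20 min; less 30 min break → 9 h 50 min
Total worked: 42 h 54 min = 42.90 h.
Threshold 44 h → overtime 0 h 0 min, regular 42 h 54 min.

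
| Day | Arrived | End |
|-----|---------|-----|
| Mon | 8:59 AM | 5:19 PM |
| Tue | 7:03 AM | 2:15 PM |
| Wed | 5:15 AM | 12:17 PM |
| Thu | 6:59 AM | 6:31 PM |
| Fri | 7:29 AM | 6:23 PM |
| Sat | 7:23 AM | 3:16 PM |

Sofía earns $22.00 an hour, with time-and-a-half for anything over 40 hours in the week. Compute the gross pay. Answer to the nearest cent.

$1305.15

Mon: 8:59 AM–5:19 PM = 8 h 20 min
Tue: 7:03 AM–2:15 PM = 7 h 12 min
Wed: 5:15 AM–12:17 PM = 7 h 2 min
Thu: 6:59 AM–6:31 PM = 11 h 32 min
Fri: 7:29 AM–6:23 PM = 10 h 54 min
Sat: 7:23 AM–3:16 PM = 7 h 53 min
Total worked: 52 h 53 min = 3173 min.
Regular 40 h 0 min = 2400 min at $22.00/h; overtime 12 h 53 min = 773 min at $33.00/h.
Pay = (2400 × $22.00 + 773 × $33.00) ÷ 60 = $1305.15.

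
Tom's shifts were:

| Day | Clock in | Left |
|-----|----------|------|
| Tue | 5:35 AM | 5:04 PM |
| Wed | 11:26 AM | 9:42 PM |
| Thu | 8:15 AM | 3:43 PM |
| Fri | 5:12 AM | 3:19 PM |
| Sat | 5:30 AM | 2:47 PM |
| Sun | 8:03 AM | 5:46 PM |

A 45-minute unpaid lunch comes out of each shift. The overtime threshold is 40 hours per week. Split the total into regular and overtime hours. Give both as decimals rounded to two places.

Tue: 5:35 AM–5:04 PM = 11 h 29 min; less 45 min break → 10 h 44 min
Wed: 11:26 AM–9:42 PM = 10 h 16 min; less 45 min break → 9 h 31 min
Thu: 8:15 AM–3:43 PM = 7 h 28 min; less 45 min break → 6 h 43 min
Fri: 5:12 AM–3:19 PM = 10 h 7 min; less 45 min break → 9 h 22 min
Sat: 5:30 AM–2:47 PM = 9 h 17 min; less 45 min break → 8 h 32 min
Sun: 8:03 AM–5:46 PM = 9 h 43 min; less 45 min break → 8 h 58 min
Total worked: 53 h 50 min = 53.83 h.
Threshold 40 h → overtime 13 h 50 min, regular 40 h 0 min.

Regular 40.00 hours, overtime 13.83 hours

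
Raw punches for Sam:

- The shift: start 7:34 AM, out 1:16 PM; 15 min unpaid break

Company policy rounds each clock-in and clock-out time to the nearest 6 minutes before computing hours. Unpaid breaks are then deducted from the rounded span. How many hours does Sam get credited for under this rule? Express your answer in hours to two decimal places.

5.45 hours

The shift: in 7:34 AM→7:36 AM, out 1:16 PM→1:18 PM; 5 h 42 min − 15 min = 5 h 27 min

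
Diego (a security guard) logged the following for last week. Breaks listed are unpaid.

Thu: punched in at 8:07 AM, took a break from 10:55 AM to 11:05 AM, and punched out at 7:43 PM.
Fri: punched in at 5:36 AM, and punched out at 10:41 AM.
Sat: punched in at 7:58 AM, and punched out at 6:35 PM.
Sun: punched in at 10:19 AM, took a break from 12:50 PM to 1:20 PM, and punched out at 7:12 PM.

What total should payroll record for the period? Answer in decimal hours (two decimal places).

Thu: 8:07 AM–7:43 PM = 11 h 36 min; less 10 min break → 11 h 26 min
Fri: 5:36 AM–10:41 AM = 5 h 5 min
Sat: 7:58 AM–6:35 PM = 10 h 37 min
Sun: 10:19 AM–7:12 PM = 8 h 53 min; less 30 min break → 8 h 23 min
Total: 11 h 26 min + 5 h 5 min + 10 h 37 min + 8 h 23 min = 35 h 31 min.

35.52 hours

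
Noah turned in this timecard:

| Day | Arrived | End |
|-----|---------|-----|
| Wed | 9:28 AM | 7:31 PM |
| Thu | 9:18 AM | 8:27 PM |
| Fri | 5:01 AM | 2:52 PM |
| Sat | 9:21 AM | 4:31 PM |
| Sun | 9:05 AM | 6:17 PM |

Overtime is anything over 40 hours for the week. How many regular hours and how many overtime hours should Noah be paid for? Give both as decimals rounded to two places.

Wed: 9:28 AM–7:31 PM = 10 h 3 min
Thu: 9:18 AM–8:27 PM = 11 h 9 min
Fri: 5:01 AM–2:52 PM = 9 h 51 min
Sat: 9:21 AM–4:31 PM = 7 h 10 min
Sun: 9:05 AM–6:17 PM = 9 h 12 min
Total worked: 47 h 25 min = 47.42 h.
Threshold 40 h → overtime 7 h 25 min, regular 40 h 0 min.

Regular 40.00 hours, overtime 7.42 hours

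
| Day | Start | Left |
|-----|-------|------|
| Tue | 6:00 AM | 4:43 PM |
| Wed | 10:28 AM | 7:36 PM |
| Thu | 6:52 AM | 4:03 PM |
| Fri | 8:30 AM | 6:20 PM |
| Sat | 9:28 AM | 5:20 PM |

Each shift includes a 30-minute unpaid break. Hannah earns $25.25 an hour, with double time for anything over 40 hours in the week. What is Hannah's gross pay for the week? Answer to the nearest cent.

Tue: 6:00 AM–4:43 PM = 10 h 43 min; less 30 min break → 10 h 13 min
Wed: 10:28 AM–7:36 PM = 9 h 8 min; less 30 min break → 8 h 38 min
Thu: 6:52 AM–4:03 PM = 9 h 11 min; less 30 min break → 8 h 41 min
Fri: 8:30 AM–6:20 PM = 9 h 50 min; less 30 min break → 9 h 20 min
Sat: 9:28 AM–5:20 PM = 7 h 52 min; less 30 min break → 7 h 22 min
Total worked: 44 h 14 min = 2654 min.
Regular 40 h 0 min = 2400 min at $25.25/h; overtime 4 h 14 min = 254 min at $50.50/h.
Pay = (2400 × $25.25 + 254 × $50.50) ÷ 60 = $1223.78.

$1223.78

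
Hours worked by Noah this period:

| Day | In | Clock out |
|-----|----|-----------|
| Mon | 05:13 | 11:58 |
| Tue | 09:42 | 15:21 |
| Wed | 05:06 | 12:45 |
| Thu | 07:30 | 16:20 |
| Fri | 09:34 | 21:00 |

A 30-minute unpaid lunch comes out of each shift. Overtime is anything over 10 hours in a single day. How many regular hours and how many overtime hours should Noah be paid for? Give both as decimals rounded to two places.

Regular 36.88 hours, overtime 0.93 hours

Mon: 05:13–11:58 = 6 h 45 min; less 30 min break → 6 h 15 min
Tue: 09:42–15:21 = 5 h 39 min; less 30 min break → 5 h 9 min
Wed: 05:06–12:45 = 7 h 39 min; less 30 min break → 7 h 9 min
Thu: 07:30–16:20 = 8 h 50 min; less 30 min break → 8 h 20 min
Fri: 09:34–21:00 = 11 h 26 min; less 30 min break → 10 h 56 min
Mon reg 6 h 15 min / OT 0 h 0 min; Tue reg 5 h 9 min / OT 0 h 0 min; Wed reg 7 h 9 min / OT 0 h 0 min; Thu reg 8 h 20 min / OT 0 h 0 min; Fri reg 10 h 0 min / OT 0 h 56 min.
Totals: regular 36 h 53 min, overtime 0 h 56 min.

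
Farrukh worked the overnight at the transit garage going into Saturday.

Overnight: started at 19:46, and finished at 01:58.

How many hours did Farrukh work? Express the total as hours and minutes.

6 h 12 min

Overnight: 19:46 → midnight = 4 h 14 min; midnight → 01:58 = 1 h 58 min; span 6 h 12 min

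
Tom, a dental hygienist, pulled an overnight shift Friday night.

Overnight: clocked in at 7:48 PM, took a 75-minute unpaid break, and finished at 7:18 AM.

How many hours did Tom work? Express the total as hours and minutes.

Overnight: 7:48 PM → midnight = 4 h 12 min; midnight → 7:18 AM = 7 h 18 min; span 11 h 30 min; less 75 min break → 10 h 15 min

10 h 15 min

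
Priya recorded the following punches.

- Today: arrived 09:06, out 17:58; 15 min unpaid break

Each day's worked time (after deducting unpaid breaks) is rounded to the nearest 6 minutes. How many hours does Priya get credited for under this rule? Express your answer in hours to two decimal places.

8.60 hours

Today: 09:06–17:58 = 8 h 52 min − 15 min = 8 h 37 min → rounds to 8 h 36 min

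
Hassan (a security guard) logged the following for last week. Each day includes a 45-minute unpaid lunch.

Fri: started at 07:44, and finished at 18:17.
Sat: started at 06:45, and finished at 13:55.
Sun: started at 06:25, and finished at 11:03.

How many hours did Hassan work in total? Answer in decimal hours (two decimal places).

Fri: 07:44–18:17 = 10 h 33 min; less 45 min break → 9 h 48 min
Sat: 06:45–13:55 = 7 h 10 min; less 45 min break → 6 h 25 min
Sun: 06:25–11:03 = 4 h 38 min; less 45 min break → 3 h 53 min
Total: 9 h 48 min + 6 h 25 min + 3 h 53 min = 20 h 6 min.

20.10 hours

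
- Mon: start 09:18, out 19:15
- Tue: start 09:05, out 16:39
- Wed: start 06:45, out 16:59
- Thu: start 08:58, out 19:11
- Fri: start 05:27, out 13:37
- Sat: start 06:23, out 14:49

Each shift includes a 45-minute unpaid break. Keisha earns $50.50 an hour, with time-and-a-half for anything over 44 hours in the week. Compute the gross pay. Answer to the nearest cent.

Mon: 09:18–19:15 = 9 h 57 min; less 45 min break → 9 h 12 min
Tue: 09:05–16:39 = 7 h 34 min; less 45 min break → 6 h 49 min
Wed: 06:45–16:59 = 10 h 14 min; less 45 min break → 9 h 29 min
Thu: 08:58–19:11 = 10 h 13 min; less 45 min break → 9 h 28 min
Fri: 05:27–13:37 = 8 h 10 min; less 45 min break → 7 h 25 min
Sat: 06:23–14:49 = 8 h 26 min; less 45 min break → 7 h 41 min
Total worked: 50 h 4 min = 3004 min.
Regular 44 h 0 min = 2640 min at $50.50/h; overtime 6 h 4 min = 364 min at $75.75/h.
Pay = (2640 × $50.50 + 364 × $75.75) ÷ 60 = $2681.55.

$2681.55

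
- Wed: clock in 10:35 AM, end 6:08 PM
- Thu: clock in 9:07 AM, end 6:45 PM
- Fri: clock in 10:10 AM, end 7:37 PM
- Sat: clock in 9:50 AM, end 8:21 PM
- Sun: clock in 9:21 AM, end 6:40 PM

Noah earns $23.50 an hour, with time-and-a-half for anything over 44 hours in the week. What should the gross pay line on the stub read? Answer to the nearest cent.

Wed: 10:35 AM–6:08 PM = 7 h 33 min
Thu: 9:07 AM–6:45 PM = 9 h 38 min
Fri: 10:10 AM–7:37 PM = 9 h 27 min
Sat: 9:50 AM–8:21 PM = 10 h 31 min
Sun: 9:21 AM–6:40 PM = 9 h 19 min
Total worked: 46 h 28 min = 2788 min.
Regular 44 h 0 min = 2640 min at $23.50/h; overtime 2 h 28 min = 148 min at $35.25/h.
Pay = (2640 × $23.50 + 148 × $35.25) ÷ 60 = $1120.95.

$1120.95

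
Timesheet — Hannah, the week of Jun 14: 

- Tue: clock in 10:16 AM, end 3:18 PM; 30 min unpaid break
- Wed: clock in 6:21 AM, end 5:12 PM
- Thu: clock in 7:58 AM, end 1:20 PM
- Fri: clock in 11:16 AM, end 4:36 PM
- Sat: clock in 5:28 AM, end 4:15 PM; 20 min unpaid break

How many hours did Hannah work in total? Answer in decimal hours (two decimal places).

Tue: 10:16 AM–3:18 PM = 5 h 2 min; less 30 min break → 4 h 32 min
Wed: 6:21 AM–5:12 PM = 10 h 51 min
Thu: 7:58 AM–1:20 PM = 5 h 22 min
Fri: 11:16 AM–4:36 PM = 5 h 20 min
Sat: 5:28 AM–4:15 PM = 10 h 47 min; less 20 min break → 10 h 27 min
Total: 4 h 32 min + 10 h 51 min + 5 h 22 min + 5 h 20 min + 10 h 27 min = 36 h 32 min.

36.53 hours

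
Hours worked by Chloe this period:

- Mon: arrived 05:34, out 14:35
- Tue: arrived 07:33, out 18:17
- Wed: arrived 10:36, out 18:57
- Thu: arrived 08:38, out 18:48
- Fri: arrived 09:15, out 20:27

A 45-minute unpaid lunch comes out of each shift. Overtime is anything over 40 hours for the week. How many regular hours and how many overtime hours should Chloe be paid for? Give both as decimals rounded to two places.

Mon: 05:34–14:35 = 9 h 1 min; less 45 min break → 8 h 16 min
Tue: 07:33–18:17 = 10 h 44 min; less 45 min break → 9 h 59 min
Wed: 10:36–18:57 = 8 h 21 min; less 45 min break → 7 h 36 min
Thu: 08:38–18:48 = 10 h 10 min; less 45 min break → 9 h 25 min
Fri: 09:15–20:27 = 11 h 12 min; less 45 min break → 10 h 27 min
Total worked: 45 h 43 min = 45.72 h.
Threshold 40 h → overtime 5 h 43 min, regular 40 h 0 min.

Regular 40.00 hours, overtime 5.72 hours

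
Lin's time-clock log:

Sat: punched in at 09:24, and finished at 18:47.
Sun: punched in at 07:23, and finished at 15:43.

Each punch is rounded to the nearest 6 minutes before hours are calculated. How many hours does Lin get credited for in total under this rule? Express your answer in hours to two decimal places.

Sat: in 09:24→09:24, out 18:47→18:48; 9 h 24 min
Sun: in 07:23→07:24, out 15:43→15:42; 8 h 18 min
Total credited: 17 h 42 min.

17.70 hours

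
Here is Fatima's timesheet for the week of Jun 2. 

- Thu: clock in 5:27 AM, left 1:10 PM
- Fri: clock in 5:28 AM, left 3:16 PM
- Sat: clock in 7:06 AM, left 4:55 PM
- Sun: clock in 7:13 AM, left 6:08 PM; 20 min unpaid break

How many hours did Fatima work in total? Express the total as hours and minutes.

Thu: 5:27 AM–1:10 PM = 7 h 43 min
Fri: 5:28 AM–3:16 PM = 9 h 48 min
Sat: 7:06 AM–4:55 PM = 9 h 49 min
Sun: 7:13 AM–6:08 PM = 10 h 55 min; less 20 min break → 10 h 35 min
Total: 7 h 43 min + 9 h 48 min + 9 h 49 min + 10 h 35 min = 37 h 55 min.

37 h 55 min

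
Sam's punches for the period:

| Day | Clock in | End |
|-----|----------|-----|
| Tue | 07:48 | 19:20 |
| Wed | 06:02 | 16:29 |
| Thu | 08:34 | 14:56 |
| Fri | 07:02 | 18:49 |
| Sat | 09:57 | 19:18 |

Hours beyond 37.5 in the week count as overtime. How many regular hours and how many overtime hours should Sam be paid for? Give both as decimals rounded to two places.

Regular 37.50 hours, overtime 11.98 hours

Tue: 07:48–19:20 = 11 h 32 min
Wed: 06:02–16:29 = 10 h 27 min
Thu: 08:34–14:56 = 6 h 22 min
Fri: 07:02–18:49 = 11 h 47 min
Sat: 09:57–19:18 = 9 h 21 min
Total worked: 49 h 29 min = 49.48 h.
Threshold 37.5 h → overtime 11 h 59 min, regular 37 h 30 min.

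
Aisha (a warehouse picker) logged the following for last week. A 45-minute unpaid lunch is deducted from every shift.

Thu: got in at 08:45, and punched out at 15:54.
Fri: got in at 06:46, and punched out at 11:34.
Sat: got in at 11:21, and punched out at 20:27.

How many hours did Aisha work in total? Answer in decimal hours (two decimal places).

18.80 hours

Thu: 08:45–15:54 = 7 h 9 min; less 45 min break → 6 h 24 min
Fri: 06:46–11:34 = 4 h 48 min; less 45 min break → 4 h 3 min
Sat: 11:21–20:27 = 9 h 6 min; less 45 min break → 8 h 21 min
Total: 6 h 24 min + 4 h 3 min + 8 h 21 min = 18 h 48 min.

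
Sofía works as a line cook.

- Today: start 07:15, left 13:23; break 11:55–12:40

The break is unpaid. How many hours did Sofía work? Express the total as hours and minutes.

5 h 23 min

Today: 07:15–13:23 = 6 h 8 min; less 45 min break → 5 h 23 min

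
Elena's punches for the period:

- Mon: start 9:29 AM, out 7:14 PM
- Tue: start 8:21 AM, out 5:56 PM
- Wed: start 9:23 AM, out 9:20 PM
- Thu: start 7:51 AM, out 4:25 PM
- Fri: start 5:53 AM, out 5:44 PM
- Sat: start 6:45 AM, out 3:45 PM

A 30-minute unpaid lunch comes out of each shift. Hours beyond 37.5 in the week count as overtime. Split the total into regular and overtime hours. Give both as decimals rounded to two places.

Regular 37.50 hours, overtime 20.20 hours

Mon: 9:29 AM–7:14 PM = 9 h 45 min; less 30 min break → 9 h 15 min
Tue: 8:21 AM–5:56 PM = 9 h 35 min; less 30 min break → 9 h 5 min
Wed: 9:23 AM–9:20 PM = 11 h 57 min; less 30 min break → 11 h 27 min
Thu: 7:51 AM–4:25 PM = 8 h 34 min; less 30 min break → 8 h 4 min
Fri: 5:53 AM–5:44 PM = 11 h 51 min; less 30 min break → 11 h 21 min
Sat: 6:45 AM–3:45 PM = 9 h 0 min; less 30 min break → 8 h 30 min
Total worked: 57 h 42 min = 57.70 h.
Threshold 37.5 h → overtime 20 h 12 min, regular 37 h 30 min.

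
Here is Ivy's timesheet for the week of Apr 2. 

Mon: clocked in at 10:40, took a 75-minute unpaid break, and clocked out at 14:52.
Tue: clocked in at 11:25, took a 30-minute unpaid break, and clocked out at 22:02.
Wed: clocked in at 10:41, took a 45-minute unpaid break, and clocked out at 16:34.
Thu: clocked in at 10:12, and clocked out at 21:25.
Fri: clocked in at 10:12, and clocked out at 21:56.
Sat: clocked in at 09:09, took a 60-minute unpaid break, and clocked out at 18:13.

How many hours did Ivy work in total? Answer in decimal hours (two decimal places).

Mon: 10:40–14:52 = 4 h 12 min; less 75 min break → 2 h 57 min
Tue: 11:25–22:02 = 10 h 37 min; less 30 min break → 10 h 7 min
Wed: 10:41–16:34 = 5 h 53 min; less 45 min break → 5 h 8 min
Thu: 10:12–21:25 = 11 h 13 min
Fri: 10:12–21:56 = 11 h 44 min
Sat: 09:09–18:13 = 9 h 4 min; less 60 min break → 8 h 4 min
Total: 2 h 57 min + 10 h 7 min + 5 h 8 min + 11 h 13 min + 11 h 44 min + 8 h 4 min = 49 h 13 min.

49.22 hours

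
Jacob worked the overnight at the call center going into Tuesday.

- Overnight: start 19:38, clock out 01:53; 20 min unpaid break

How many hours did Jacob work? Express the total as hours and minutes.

Overnight: 19:38 → midnight = 4 h 22 min; midnight → 01:53 = 1 h 53 min; span 6 h 15 min; less 20 min break → 5 h 55 min

5 h 55 min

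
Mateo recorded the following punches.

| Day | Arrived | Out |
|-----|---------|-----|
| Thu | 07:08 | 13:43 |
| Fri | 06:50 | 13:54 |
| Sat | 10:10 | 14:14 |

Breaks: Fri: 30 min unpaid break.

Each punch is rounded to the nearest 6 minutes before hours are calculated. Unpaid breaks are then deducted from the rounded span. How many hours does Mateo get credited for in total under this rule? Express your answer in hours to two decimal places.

17.20 hours

Thu: in 07:08→07:06, out 13:43→13:42; 6 h 36 min
Fri: in 06:50→06:48, out 13:54→13:54; 7 h 6 min − 30 min = 6 h 36 min
Sat: in 10:10→10:12, out 14:14→14:12; 4 h 0 min
Total credited: 17 h 12 min.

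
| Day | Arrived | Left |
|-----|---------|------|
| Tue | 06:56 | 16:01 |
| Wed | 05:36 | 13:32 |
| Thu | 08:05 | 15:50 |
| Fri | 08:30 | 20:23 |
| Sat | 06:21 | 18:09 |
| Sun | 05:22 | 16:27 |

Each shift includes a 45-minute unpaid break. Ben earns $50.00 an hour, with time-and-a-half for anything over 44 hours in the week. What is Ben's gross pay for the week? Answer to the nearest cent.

Tue: 06:56–16:01 = 9 h 5 min; less 45 min break → 8 h 20 min
Wed: 05:36–13:32 = 7 h 56 min; less 45 min break → 7 h 11 min
Thu: 08:05–15:50 = 7 h 45 min; less 45 min break → 7 h 0 min
Fri: 08:30–20:23 = 11 h 53 min; less 45 min break → 11 h 8 min
Sat: 06:21–18:09 = 11 h 48 min; less 45 min break → 11 h 3 min
Sun: 05:22–16:27 = 11 h 5 min; less 45 min break → 10 h 20 min
Total worked: 55 h 2 min = 3302 min.
Regular 44 h 0 min = 2640 min at $50.00/h; overtime 11 h 2 min = 662 min at $75.00/h.
Pay = (2640 × $50.00 + 662 × $75.00) ÷ 60 = $3027.50.

$3027.50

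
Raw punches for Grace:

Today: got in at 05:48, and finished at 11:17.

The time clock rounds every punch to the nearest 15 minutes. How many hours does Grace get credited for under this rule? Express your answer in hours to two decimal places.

5.50 hours

Today: in 05:48→05:45, out 11:17→11:15; 5 h 30 min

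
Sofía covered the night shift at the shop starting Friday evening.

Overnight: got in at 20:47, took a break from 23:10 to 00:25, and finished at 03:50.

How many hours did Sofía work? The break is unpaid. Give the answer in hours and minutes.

Overnight: 20:47 → midnight = 3 h 13 min; midnight → 03:50 = 3 h 50 min; span 7 h 3 min; less 75 min break → 5 h 48 min

5 h 48 min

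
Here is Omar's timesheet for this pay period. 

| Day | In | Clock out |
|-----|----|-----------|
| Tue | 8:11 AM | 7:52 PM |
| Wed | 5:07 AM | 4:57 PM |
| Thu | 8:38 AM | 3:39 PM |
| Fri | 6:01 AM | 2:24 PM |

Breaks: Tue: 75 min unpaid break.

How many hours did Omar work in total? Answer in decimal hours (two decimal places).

37.67 hours

Tue: 8:11 AM–7:52 PM = 11 h 41 min; less 75 min break → 10 h 26 min
Wed: 5:07 AM–4:57 PM = 11 h 50 min
Thu: 8:38 AM–3:39 PM = 7 h 1 min
Fri: 6:01 AM–2:24 PM = 8 h 23 min
Total: 10 h 26 min + 11 h 50 min + 7 h 1 min + 8 h 23 min = 37 h 40 min.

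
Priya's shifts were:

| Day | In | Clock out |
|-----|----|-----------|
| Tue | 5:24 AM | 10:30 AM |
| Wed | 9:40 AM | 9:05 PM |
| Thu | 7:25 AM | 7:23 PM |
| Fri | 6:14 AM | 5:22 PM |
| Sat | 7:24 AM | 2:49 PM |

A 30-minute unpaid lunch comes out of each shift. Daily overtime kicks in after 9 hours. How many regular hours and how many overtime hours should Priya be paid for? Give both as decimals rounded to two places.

Regular 38.52 hours, overtime 6.02 hours

Tue: 5:24 AM–10:30 AM = 5 h 6 min; less 30 min break → 4 h 36 min
Wed: 9:40 AM–9:05 PM = 11 h 25 min; less 30 min break → 10 h 55 min
Thu: 7:25 AM–7:23 PM = 11 h 58 min; less 30 min break → 11 h 28 min
Fri: 6:14 AM–5:22 PM = 11 h 8 min; less 30 min break → 10 h 38 min
Sat: 7:24 AM–2:49 PM = 7 h 25 min; less 30 min break → 6 h 55 min
Tue reg 4 h 36 min / OT 0 h 0 min; Wed reg 9 h 0 min / OT 1 h 55 min; Thu reg 9 h 0 min / OT 2 h 28 min; Fri reg 9 h 0 min / OT 1 h 38 min; Sat reg 6 h 55 min / OT 0 h 0 min.
Totals: regular 38 h 31 min, overtime 6 h 1 min.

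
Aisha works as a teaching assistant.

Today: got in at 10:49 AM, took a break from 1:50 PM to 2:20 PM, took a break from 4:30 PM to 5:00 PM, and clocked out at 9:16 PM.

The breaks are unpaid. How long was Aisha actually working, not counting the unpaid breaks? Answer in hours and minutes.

Today: 10:49 AM–9:16 PM = 10 h 27 min; less 60 min break → 9 h 27 min

9 h 27 min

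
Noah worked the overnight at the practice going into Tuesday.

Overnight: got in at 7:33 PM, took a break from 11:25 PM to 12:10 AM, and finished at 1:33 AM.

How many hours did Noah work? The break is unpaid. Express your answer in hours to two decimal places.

5.25 hours

Overnight: 7:33 PM → midnight = 4 h 27 min; midnight → 1:33 AM = 1 h 33 min; span 6 h 0 min; less 45 min break → 5 h 15 min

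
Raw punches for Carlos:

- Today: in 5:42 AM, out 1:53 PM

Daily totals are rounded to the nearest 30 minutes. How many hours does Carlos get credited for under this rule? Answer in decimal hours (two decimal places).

8.00 hours

Today: 5:42 AM–1:53 PM = 8 h 11 min → rounds to 8 h 0 min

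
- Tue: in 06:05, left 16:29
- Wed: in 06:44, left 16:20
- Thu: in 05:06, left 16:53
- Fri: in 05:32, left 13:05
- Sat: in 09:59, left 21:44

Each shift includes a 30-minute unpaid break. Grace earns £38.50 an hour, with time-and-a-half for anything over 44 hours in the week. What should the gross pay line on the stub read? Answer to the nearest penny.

Tue: 06:05–16:29 = 10 h 24 min; less 30 min break → 9 h 54 min
Wed: 06:44–16:20 = 9 h 36 min; less 30 min break → 9 h 6 min
Thu: 05:06–16:53 = 11 h 47 min; less 30 min break → 11 h 17 min
Fri: 05:32–13:05 = 7 h 33 min; less 30 min break → 7 h 3 min
Sat: 09:59–21:44 = 11 h 45 min; less 30 min break → 11 h 15 min
Total worked: 48 h 35 min = 2915 min.
Regular 44 h 0 min = 2640 min at £38.50/h; overtime 4 h 35 min = 275 min at £57.75/h.
Pay = (2640 × £38.50 + 275 × £57.75) ÷ 60 = £1958.69.

£1958.69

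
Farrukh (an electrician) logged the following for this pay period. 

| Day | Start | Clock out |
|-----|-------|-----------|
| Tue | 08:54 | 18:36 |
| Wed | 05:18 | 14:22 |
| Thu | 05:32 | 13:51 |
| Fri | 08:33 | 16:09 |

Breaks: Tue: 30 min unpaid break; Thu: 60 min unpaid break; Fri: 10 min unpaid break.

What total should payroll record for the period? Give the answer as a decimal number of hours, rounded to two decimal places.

33.02 hours

Tue: 08:54–18:36 = 9 h 42 min; less 30 min break → 9 h 12 min
Wed: 05:18–14:22 = 9 h 4 min
Thu: 05:32–13:51 = 8 h 19 min; less 60 min break → 7 h 19 min
Fri: 08:33–16:09 = 7 h 36 min; less 10 min break → 7 h 26 min
Total: 9 h 12 min + 9 h 4 min + 7 h 19 min + 7 h 26 min = 33 h 1 min.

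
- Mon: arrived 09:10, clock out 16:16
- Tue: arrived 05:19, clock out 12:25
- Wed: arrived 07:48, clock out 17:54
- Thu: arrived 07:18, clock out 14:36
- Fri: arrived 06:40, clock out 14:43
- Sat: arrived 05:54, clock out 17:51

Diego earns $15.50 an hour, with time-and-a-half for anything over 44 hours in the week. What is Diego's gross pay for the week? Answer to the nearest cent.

$858.70

Mon: 09:10–16:16 = 7 h 6 min
Tue: 05:19–12:25 = 7 h 6 min
Wed: 07:48–17:54 = 10 h 6 min
Thu: 07:18–14:36 = 7 h 18 min
Fri: 06:40–14:43 = 8 h 3 min
Sat: 05:54–17:51 = 11 h 57 min
Total worked: 51 h 36 min = 3096 min.
Regular 44 h 0 min = 2640 min at $15.50/h; overtime 7 h 36 min = 456 min at $23.25/h.
Pay = (2640 × $15.50 + 456 × $23.25) ÷ 60 = $858.70.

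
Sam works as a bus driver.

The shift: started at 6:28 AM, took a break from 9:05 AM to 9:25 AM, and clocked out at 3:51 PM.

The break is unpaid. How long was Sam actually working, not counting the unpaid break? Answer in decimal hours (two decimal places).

9.05 hours

The shift: 6:28 AM–3:51 PM = 9 h 23 min; less 20 min break → 9 h 3 min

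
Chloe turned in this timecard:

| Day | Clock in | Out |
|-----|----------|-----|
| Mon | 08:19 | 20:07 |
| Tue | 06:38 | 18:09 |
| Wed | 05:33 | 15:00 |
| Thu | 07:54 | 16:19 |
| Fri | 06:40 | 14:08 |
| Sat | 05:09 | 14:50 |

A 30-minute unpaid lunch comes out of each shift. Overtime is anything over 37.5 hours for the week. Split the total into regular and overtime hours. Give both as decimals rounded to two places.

Mon: 08:19–20:07 = 11 h 48 min; less 30 min break → 11 h 18 min
Tue: 06:38–18:09 = 11 h 31 min; less 30 min break → 11 h 1 min
Wed: 05:33–15:00 = 9 h 27 min; less 30 min break → 8 h 57 min
Thu: 07:54–16:19 = 8 h 25 min; less 30 min break → 7 h 55 min
Fri: 06:40–14:08 = 7 h 28 min; less 30 min break → 6 h 58 min
Sat: 05:09–14:50 = 9 h 41 min; less 30 min break → 9 h 11 min
Total worked: 55 h 20 min = 55.33 h.
Threshold 37.5 h → overtime 17 h 50 min, regular 37 h 30 min.

Regular 37.50 hours, overtime 17.83 hours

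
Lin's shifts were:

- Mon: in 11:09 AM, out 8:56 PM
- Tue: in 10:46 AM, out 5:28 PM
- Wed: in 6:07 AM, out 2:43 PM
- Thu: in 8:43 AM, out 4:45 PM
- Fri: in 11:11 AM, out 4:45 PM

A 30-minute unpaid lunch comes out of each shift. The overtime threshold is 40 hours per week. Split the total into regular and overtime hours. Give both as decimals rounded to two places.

Regular 36.18 hours, overtime 0.00 hours

Mon: 11:09 AM–8:56 PM = 9 h 47 min; less 30 min break → 9 h 17 min
Tue: 10:46 AM–5:28 PM = 6 h 42 min; less 30 min break → 6 h 12 min
Wed: 6:07 AM–2:43 PM = 8 h 36 min; less 30 min break → 8 h 6 min
Thu: 8:43 AM–4:45 PM = 8 h 2 min; less 30 min break → 7 h 32 min
Fri: 11:11 AM–4:45 PM = 5 h 34 min; less 30 min break → 5 h 4 min
Total worked: 36 h 11 min = 36.18 h.
Threshold 40 h → overtime 0 h 0 min, regular 36 h 11 min.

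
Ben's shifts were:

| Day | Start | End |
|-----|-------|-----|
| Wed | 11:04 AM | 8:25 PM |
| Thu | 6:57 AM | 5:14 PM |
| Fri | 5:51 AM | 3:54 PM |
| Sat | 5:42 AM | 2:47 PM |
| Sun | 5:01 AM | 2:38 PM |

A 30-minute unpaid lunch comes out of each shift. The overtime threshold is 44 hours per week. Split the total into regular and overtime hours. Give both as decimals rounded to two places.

Regular 44.00 hours, overtime 1.88 hours

Wed: 11:04 AM–8:25 PM = 9 h 21 min; less 30 min break → 8 h 51 min
Thu: 6:57 AM–5:14 PM = 10 h 17 min; less 30 min break → 9 h 47 min
Fri: 5:51 AM–3:54 PM = 10 h 3 min; less 30 min break → 9 h 33 min
Sat: 5:42 AM–2:47 PM = 9 h 5 min; less 30 min break → 8 h 35 min
Sun: 5:01 AM–2:38 PM = 9 h 37 min; less 30 min break → 9 h 7 min
Total worked: 45 h 53 min = 45.88 h.
Threshold 44 h → overtime 1 h 53 min, regular 44 h 0 min.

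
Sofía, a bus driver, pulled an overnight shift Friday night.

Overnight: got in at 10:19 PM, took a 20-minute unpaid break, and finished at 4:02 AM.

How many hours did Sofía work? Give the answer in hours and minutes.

Overnight: 10:19 PM → midnight = 1 h 41 min; midnight → 4:02 AM = 4 h 2 min; span 5 h 43 min; less 20 min break → 5 h 23 min

5 h 23 min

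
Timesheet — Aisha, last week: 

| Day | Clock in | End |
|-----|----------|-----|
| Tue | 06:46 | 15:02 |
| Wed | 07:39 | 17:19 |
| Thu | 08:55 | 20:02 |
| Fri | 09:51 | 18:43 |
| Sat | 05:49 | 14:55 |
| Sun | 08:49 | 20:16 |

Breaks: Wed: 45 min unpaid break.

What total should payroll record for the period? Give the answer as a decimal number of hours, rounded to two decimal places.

57.72 hours

Tue: 06:46–15:02 = 8 h 16 min
Wed: 07:39–17:19 = 9 h 40 min; less 45 min break → 8 h 55 min
Thu: 08:55–20:02 = 11 h 7 min
Fri: 09:51–18:43 = 8 h 52 min
Sat: 05:49–14:55 = 9 h 6 min
Sun: 08:49–20:16 = 11 h 27 min
Total: 8 h 16 min + 8 h 55 min + 11 h 7 min + 8 h 52 min + 9 h 6 min + 11 h 27 min = 57 h 43 min.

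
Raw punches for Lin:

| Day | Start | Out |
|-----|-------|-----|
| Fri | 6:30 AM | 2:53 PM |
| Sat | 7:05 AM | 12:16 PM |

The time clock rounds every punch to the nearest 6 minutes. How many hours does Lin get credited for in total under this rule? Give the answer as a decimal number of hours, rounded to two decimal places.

Fri: in 6:30 AM→6:30 AM, out 2:53 PM→2:54 PM; 8 h 24 min
Sat: in 7:05 AM→7:06 AM, out 12:16 PM→12:18 PM; 5 h 12 min
Total credited: 13 h 36 min.

13.60 hours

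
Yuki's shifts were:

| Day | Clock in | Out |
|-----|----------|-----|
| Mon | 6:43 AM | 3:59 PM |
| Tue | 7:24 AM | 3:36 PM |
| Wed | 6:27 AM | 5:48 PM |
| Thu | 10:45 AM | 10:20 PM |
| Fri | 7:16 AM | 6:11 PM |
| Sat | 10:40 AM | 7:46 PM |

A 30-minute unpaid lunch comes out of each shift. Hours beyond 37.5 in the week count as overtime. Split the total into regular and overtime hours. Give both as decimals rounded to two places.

Regular 37.50 hours, overtime 19.92 hours

Mon: 6:43 AM–3:59 PM = 9 h 16 min; less 30 min break → 8 h 46 min
Tue: 7:24 AM–3:36 PM = 8 h 12 min; less 30 min break → 7 h 42 min
Wed: 6:27 AM–5:48 PM = 11 h 21 min; less 30 min break → 10 h 51 min
Thu: 10:45 AM–10:20 PM = 11 h 35 min; less 30 min break → 11 h 5 min
Fri: 7:16 AM–6:11 PM = 10 h 55 min; less 30 min break → 10 h 25 min
Sat: 10:40 AM–7:46 PM = 9 h 6 min; less 30 min break → 8 h 36 min
Total worked: 57 h 25 min = 57.42 h.
Threshold 37.5 h → overtime 19 h 55 min, regular 37 h 30 min.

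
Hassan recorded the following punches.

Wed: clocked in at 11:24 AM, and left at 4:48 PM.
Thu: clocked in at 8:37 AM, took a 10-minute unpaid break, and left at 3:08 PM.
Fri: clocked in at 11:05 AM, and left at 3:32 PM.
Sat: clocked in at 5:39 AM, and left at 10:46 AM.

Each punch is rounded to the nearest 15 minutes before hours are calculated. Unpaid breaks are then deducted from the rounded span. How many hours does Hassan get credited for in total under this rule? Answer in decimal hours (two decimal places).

21.33 hours

Wed: in 11:24 AM→11:30 AM, out 4:48 PM→4:45 PM; 5 h 15 min
Thu: in 8:37 AM→8:30 AM, out 3:08 PM→3:15 PM; 6 h 45 min − 10 min = 6 h 35 min
Fri: in 11:05 AM→11:00 AM, out 3:32 PM→3:30 PM; 4 h 30 min
Sat: in 5:39 AM→5:45 AM, out 10:46 AM→10:45 AM; 5 h 0 min
Total credited: 21 h 20 min.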